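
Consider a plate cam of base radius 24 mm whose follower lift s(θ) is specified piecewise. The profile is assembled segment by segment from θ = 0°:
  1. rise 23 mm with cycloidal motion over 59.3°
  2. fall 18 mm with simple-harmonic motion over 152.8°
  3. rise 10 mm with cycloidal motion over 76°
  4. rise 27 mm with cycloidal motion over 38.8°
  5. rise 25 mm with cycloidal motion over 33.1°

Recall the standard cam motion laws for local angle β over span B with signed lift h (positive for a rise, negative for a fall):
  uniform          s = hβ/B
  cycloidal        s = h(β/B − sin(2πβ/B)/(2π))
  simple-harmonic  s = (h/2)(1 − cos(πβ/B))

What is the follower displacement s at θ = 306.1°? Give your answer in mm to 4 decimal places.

seg 1 [0°–59.3°] cycloidal, h=23: full span → s += 23 → s = 23.0000
seg 2 [59.3°–212.1°] simple-harmonic, h=-18: full span → s += -18 → s = 5.0000
seg 3 [212.1°–288.1°] cycloidal, h=10: full span → s += 10 → s = 15.0000
seg 4 [288.1°–326.9°] cycloidal, h=27: θ=306.1° here. β=18, B=38.8. 27·(0.4639 − sin(2π·0.4639)/(2π)) = 11.5599 → s = 26.5599

26.5599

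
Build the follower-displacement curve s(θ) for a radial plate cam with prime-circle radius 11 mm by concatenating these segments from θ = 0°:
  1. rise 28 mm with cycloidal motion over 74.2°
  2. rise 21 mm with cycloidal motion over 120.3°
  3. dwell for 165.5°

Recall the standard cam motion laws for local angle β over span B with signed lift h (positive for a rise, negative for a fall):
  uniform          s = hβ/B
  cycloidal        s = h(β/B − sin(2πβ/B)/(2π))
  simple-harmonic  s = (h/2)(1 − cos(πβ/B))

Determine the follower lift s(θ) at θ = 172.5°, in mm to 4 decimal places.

seg 1 [0°–74.2°] cycloidal, h=28: full span → s += 28 → s = 28.0000
seg 2 [74.2°–194.5°] cycloidal, h=21: θ=172.5° here. β=98.3, B=120.3. 21·(0.8171 − sin(2π·0.8171)/(2π)) = 20.2090 → s = 48.2090

48.2090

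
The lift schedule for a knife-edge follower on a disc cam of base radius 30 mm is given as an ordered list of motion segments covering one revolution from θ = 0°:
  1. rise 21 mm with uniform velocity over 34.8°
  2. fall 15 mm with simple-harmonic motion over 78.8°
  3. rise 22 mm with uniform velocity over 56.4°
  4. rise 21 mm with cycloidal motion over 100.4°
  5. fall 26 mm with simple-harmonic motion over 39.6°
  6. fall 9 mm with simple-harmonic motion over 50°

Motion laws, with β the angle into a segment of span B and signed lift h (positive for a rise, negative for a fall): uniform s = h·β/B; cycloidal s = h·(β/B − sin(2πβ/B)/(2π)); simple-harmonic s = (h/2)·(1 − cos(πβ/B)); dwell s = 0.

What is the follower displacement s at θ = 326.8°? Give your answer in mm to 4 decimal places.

seg 1 [0°–34.8°] uniform, h=21: full span → s += 21 → s = 21.0000
seg 2 [34.8°–113.6°] simple-harmonic, h=-15: full span → s += -15 → s = 6.0000
seg 3 [113.6°–170°] uniform, h=22: full span → s += 22 → s = 28.0000
seg 4 [170°–270.4°] cycloidal, h=21: full span → s += 21 → s = 49.0000
seg 5 [270.4°–310°] simple-harmonic, h=-26: full span → s += -26 → s = 23.0000
seg 6 [310°–360°] simple-harmonic, h=-9: θ=326.8° here. β=16.8, B=50. -9/2·(1 − cos(π·0.3360)) = -2.2827 → s = 20.7173

20.7173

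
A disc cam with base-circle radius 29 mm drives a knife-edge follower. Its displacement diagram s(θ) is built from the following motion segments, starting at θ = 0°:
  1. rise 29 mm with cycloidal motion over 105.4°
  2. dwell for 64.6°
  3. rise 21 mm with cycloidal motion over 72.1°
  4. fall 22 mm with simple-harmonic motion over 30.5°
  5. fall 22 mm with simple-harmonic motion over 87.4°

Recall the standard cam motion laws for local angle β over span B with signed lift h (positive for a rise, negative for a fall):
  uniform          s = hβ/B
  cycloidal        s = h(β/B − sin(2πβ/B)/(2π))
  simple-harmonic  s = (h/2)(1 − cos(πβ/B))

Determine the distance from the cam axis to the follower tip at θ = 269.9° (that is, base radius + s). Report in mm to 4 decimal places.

seg 1 [0°–105.4°] cycloidal, h=29: full span → s += 29 → s = 29.0000
seg 2 [105.4°–170°] dwell: s stays 29.0000
seg 3 [170°–242.1°] cycloidal, h=21: full span → s += 21 → s = 50.0000
seg 4 [242.1°–272.6°] simple-harmonic, h=-22: θ=269.9° here. β=27.8, B=30.5. -22/2·(1 − cos(π·0.9115)) = -21.5773 → s = 28.4227
radial distance = base radius + s = 29 + 28.4227 = 57.4227

57.4227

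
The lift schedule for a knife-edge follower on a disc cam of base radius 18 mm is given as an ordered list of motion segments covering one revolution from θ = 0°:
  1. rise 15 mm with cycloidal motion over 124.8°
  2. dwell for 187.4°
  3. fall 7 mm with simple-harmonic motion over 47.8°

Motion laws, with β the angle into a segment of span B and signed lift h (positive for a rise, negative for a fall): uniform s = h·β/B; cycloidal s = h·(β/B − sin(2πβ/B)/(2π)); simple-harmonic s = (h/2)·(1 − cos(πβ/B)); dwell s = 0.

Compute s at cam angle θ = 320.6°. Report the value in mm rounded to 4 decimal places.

seg 1 [0°–124.8°] cycloidal, h=15: full span → s += 15 → s = 15.0000
seg 2 [124.8°–312.2°] dwell: s stays 15.0000
seg 3 [312.2°–360°] simple-harmonic, h=-7: θ=320.6° here. β=8.4, B=47.8. -7/2·(1 − cos(π·0.1757)) = -0.5200 → s = 14.4800

14.4800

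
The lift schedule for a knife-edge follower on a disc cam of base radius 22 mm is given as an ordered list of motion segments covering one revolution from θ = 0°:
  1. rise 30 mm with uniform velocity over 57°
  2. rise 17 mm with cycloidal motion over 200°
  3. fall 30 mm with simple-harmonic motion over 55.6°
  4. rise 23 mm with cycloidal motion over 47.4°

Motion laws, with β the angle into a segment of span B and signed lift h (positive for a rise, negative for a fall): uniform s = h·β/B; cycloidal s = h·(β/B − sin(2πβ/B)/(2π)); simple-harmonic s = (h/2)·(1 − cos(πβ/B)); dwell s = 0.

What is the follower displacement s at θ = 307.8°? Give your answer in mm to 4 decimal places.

seg 1 [0°–57°] uniform, h=30: full span → s += 30 → s = 30.0000
seg 2 [57°–257°] cycloidal, h=17: full span → s += 17 → s = 47.0000
seg 3 [257°–312.6°] simple-harmonic, h=-30: θ=307.8° here. β=50.8, B=55.6. -30/2·(1 − cos(π·0.9137)) = -29.4517 → s = 17.5483

17.5483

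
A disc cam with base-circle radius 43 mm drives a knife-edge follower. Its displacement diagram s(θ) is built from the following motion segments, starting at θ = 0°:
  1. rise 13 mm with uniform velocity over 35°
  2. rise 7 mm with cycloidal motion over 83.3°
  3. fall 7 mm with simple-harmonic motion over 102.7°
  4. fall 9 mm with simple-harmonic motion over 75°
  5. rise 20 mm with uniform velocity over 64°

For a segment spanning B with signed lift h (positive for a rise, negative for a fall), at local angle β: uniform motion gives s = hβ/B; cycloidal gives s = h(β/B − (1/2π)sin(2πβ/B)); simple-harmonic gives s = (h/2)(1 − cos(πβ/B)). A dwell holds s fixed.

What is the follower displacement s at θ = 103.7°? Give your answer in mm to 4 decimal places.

seg 1 [0°–35°] uniform, h=13: full span → s += 13 → s = 13.0000
seg 2 [35°–118.3°] cycloidal, h=7: θ=103.7° here. β=68.7, B=83.3. 7·(0.8247 − sin(2π·0.8247)/(2π)) = 6.7666 → s = 19.7666

19.7666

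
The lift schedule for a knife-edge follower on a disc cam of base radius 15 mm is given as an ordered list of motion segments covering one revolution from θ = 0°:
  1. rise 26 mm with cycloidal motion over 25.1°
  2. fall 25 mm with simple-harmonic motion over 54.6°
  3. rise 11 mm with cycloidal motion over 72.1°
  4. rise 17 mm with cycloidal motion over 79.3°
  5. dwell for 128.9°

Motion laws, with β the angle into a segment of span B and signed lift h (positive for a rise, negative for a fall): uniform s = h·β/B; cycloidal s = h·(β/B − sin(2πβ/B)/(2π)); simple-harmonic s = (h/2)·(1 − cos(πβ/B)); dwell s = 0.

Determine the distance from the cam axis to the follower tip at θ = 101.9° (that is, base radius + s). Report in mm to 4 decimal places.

seg 1 [0°–25.1°] cycloidal, h=26: full span → s += 26 → s = 26.0000
seg 2 [25.1°–79.7°] simple-harmonic, h=-25: full span → s += -25 → s = 1.0000
seg 3 [79.7°–151.8°] cycloidal, h=11: θ=101.9° here. β=22.2, B=72.1. 11·(0.3079 − sin(2π·0.3079)/(2π)) = 1.7509 → s = 2.7509
radial distance = base radius + s = 15 + 2.7509 = 17.7509

17.7509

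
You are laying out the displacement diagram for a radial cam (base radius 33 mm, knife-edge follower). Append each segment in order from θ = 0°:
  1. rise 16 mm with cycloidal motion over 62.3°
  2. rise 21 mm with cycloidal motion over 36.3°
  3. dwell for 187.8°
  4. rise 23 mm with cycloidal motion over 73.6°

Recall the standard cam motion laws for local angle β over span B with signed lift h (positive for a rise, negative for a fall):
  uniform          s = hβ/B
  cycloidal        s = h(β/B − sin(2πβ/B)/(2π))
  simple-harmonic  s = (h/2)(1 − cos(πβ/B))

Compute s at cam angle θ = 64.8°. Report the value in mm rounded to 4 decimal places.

seg 1 [0°–62.3°] cycloidal, h=16: full span → s += 16 → s = 16.0000
seg 2 [62.3°–98.6°] cycloidal, h=21: θ=64.8° here. β=2.5, B=36.3. 21·(0.0689 − sin(2π·0.0689)/(2π)) = 0.0447 → s = 16.0447

16.0447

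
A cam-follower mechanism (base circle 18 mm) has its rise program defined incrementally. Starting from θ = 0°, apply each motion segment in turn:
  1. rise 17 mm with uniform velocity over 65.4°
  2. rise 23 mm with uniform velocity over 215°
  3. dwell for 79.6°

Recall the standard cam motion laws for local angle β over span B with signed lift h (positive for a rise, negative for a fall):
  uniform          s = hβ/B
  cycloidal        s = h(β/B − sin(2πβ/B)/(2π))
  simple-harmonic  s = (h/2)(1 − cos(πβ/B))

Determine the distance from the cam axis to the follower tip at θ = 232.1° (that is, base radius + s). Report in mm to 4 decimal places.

seg 1 [0°–65.4°] uniform, h=17: full span → s += 17 → s = 17.0000
seg 2 [65.4°–280.4°] uniform, h=23: θ=232.1° here. β=166.7, B=215. 23·166.7/215 = 17.8330 → s = 34.8330
radial distance = base radius + s = 18 + 34.8330 = 52.8330

52.8330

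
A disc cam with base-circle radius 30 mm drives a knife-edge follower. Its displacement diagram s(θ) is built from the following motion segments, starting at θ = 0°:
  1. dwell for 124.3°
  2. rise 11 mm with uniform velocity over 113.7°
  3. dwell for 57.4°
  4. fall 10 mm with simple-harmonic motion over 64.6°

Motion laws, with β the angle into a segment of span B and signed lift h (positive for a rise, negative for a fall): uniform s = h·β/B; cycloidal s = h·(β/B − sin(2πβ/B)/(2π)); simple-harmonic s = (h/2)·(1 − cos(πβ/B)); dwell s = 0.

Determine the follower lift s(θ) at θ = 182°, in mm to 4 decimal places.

seg 1 [0°–124.3°] dwell: s stays 0.0000
seg 2 [124.3°–238°] uniform, h=11: θ=182° here. β=57.7, B=113.7. 11·57.7/113.7 = 5.5822 → s = 5.5822

5.5822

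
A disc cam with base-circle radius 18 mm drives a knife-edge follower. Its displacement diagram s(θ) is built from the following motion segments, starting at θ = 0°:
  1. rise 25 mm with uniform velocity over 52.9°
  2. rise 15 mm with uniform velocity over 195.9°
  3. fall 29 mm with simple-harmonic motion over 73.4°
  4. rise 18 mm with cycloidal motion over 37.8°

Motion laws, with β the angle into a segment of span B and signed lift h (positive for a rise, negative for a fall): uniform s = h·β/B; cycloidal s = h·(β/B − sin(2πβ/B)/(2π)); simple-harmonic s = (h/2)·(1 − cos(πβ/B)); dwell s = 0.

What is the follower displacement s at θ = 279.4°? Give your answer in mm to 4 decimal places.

seg 1 [0°–52.9°] uniform, h=25: full span → s += 25 → s = 25.0000
seg 2 [52.9°–248.8°] uniform, h=15: full span → s += 15 → s = 40.0000
seg 3 [248.8°–322.2°] simple-harmonic, h=-29: θ=279.4° here. β=30.6, B=73.4. -29/2·(1 − cos(π·0.4169)) = -10.7571 → s = 29.2429

29.2429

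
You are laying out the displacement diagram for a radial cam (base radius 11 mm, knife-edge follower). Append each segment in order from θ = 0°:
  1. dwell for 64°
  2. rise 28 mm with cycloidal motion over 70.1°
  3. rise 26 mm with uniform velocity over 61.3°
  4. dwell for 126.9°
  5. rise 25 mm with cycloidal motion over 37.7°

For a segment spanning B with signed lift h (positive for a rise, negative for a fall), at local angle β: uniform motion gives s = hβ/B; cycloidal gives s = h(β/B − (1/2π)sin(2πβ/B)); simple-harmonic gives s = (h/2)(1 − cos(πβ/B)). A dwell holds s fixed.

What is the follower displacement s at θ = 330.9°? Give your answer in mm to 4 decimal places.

seg 1 [0°–64°] dwell: s stays 0.0000
seg 2 [64°–134.1°] cycloidal, h=28: full span → s += 28 → s = 28.0000
seg 3 [134.1°–195.4°] uniform, h=26: full span → s += 26 → s = 54.0000
seg 4 [195.4°–322.3°] dwell: s stays 54.0000
seg 5 [322.3°–360°] cycloidal, h=25: θ=330.9° here. β=8.6, B=37.7. 25·(0.2281 − sin(2π·0.2281)/(2π)) = 1.7616 → s = 55.7616

55.7616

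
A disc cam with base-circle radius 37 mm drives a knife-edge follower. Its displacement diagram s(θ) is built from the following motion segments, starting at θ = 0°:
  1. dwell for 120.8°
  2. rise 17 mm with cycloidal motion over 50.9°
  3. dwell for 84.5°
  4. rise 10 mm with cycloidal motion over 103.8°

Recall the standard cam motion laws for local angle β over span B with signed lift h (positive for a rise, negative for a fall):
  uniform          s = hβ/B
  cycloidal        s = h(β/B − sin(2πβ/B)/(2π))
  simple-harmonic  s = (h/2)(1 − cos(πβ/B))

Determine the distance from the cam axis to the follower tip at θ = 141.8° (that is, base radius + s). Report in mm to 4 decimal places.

seg 1 [0°–120.8°] dwell: s stays 0.0000
seg 2 [120.8°–171.7°] cycloidal, h=17: θ=141.8° here. β=21, B=50.9. 17·(0.4126 − sin(2π·0.4126)/(2π)) = 5.6011 → s = 5.6011
radial distance = base radius + s = 37 + 5.6011 = 42.6011

42.6011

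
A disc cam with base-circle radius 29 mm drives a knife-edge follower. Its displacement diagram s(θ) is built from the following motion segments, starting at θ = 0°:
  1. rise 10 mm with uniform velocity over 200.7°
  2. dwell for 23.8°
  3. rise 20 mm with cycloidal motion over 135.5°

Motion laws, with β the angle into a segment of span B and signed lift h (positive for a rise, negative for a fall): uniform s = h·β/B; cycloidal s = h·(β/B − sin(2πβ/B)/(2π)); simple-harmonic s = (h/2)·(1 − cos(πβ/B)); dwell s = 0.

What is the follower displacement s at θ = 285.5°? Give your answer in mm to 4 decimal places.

seg 1 [0°–200.7°] uniform, h=10: full span → s += 10 → s = 10.0000
seg 2 [200.7°–224.5°] dwell: s stays 10.0000
seg 3 [224.5°–360°] cycloidal, h=20: θ=285.5° here. β=61, B=135.5. 20·(0.4502 − sin(2π·0.4502)/(2π)) = 8.0236 → s = 18.0236

18.0236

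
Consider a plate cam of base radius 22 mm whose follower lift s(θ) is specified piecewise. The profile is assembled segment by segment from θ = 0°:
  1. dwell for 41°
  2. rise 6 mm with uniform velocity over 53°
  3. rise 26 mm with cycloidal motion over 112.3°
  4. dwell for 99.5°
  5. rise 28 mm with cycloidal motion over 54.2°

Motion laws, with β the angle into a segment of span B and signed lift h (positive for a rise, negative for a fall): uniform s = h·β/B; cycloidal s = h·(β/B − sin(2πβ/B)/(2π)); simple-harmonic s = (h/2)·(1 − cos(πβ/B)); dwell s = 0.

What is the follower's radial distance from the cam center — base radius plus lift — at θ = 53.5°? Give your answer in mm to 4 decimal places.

seg 1 [0°–41°] dwell: s stays 0.0000
seg 2 [41°–94°] uniform, h=6: θ=53.5° here. β=12.5, B=53. 6·12.5/53 = 1.4151 → s = 1.4151
radial distance = base radius + s = 22 + 1.4151 = 23.4151

23.4151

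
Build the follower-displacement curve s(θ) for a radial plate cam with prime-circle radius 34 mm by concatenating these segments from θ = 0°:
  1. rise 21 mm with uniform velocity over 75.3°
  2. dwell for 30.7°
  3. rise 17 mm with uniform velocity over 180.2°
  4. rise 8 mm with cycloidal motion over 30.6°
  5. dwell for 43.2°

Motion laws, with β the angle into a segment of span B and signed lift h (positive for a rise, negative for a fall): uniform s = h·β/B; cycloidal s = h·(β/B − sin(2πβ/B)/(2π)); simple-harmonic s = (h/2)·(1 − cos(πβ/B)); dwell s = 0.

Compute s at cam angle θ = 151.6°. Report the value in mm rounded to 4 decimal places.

seg 1 [0°–75.3°] uniform, h=21: full span → s += 21 → s = 21.0000
seg 2 [75.3°–106°] dwell: s stays 21.0000
seg 3 [106°–286.2°] uniform, h=17: θ=151.6° here. β=45.6, B=180.2. 17·45.6/180.2 = 4.3019 → s = 25.3019

25.3019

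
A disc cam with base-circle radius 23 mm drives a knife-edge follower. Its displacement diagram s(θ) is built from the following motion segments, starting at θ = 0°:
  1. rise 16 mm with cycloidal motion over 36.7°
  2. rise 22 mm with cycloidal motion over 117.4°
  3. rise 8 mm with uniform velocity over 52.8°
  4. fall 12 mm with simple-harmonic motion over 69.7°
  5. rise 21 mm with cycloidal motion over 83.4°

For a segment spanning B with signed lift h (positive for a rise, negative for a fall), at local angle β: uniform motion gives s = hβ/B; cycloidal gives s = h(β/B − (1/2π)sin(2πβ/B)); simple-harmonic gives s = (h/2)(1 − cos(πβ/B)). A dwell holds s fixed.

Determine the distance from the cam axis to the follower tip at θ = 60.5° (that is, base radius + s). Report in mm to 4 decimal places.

seg 1 [0°–36.7°] cycloidal, h=16: full span → s += 16 → s = 16.0000
seg 2 [36.7°–154.1°] cycloidal, h=22: θ=60.5° here. β=23.8, B=117.4. 22·(0.2027 − sin(2π·0.2027)/(2π)) = 1.1119 → s = 17.1119
radial distance = base radius + s = 23 + 17.1119 = 40.1119

40.1119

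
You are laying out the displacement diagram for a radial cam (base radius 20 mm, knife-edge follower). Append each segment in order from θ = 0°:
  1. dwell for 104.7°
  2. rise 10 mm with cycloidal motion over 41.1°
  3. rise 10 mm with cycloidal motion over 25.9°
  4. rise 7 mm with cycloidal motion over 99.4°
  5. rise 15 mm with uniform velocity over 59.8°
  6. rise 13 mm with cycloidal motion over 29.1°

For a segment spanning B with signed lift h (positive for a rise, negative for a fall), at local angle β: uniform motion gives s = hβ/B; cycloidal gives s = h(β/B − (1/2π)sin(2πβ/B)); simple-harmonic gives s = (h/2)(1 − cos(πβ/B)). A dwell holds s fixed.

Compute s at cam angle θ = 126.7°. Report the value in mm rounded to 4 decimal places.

seg 1 [0°–104.7°] dwell: s stays 0.0000
seg 2 [104.7°–145.8°] cycloidal, h=10: θ=126.7° here. β=22, B=41.1. 10·(0.5353 − sin(2π·0.5353)/(2π)) = 5.7027 → s = 5.7027

5.7027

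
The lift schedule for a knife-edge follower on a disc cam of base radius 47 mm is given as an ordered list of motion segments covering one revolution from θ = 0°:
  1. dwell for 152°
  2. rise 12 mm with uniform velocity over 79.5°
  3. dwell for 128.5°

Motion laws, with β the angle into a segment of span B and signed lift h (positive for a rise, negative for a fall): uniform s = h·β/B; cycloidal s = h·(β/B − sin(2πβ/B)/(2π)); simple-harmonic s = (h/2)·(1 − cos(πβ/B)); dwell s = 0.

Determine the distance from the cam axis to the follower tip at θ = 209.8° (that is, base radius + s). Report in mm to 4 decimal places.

seg 1 [0°–152°] dwell: s stays 0.0000
seg 2 [152°–231.5°] uniform, h=12: θ=209.8° here. β=57.8, B=79.5. 12·57.8/79.5 = 8.7245 → s = 8.7245
radial distance = base radius + s = 47 + 8.7245 = 55.7245

55.7245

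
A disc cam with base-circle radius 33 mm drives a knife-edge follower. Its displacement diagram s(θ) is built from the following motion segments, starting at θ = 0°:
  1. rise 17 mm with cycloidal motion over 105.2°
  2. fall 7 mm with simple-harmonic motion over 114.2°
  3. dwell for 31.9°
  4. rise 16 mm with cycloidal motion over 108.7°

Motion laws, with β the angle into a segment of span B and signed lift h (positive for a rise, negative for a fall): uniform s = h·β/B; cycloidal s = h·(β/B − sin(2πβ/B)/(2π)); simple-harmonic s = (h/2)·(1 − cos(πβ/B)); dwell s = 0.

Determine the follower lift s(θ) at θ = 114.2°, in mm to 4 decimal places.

seg 1 [0°–105.2°] cycloidal, h=17: full span → s += 17 → s = 17.0000
seg 2 [105.2°–219.4°] simple-harmonic, h=-7: θ=114.2° here. β=9, B=114.2. -7/2·(1 − cos(π·0.0788)) = -0.1067 → s = 16.8933

16.8933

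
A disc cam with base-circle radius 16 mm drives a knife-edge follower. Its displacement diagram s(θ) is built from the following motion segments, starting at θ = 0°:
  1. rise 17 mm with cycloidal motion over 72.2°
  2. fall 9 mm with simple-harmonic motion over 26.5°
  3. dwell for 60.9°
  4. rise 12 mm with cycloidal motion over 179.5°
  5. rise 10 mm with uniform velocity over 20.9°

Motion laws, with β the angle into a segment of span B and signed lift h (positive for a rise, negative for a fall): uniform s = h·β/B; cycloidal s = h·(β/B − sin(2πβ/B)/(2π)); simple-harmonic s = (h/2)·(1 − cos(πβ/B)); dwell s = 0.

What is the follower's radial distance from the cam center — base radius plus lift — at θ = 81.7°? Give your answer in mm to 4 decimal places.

seg 1 [0°–72.2°] cycloidal, h=17: full span → s += 17 → s = 17.0000
seg 2 [72.2°–98.7°] simple-harmonic, h=-9: θ=81.7° here. β=9.5, B=26.5. -9/2·(1 − cos(π·0.3585)) = -2.5647 → s = 14.4353
radial distance = base radius + s = 16 + 14.4353 = 30.4353

30.4353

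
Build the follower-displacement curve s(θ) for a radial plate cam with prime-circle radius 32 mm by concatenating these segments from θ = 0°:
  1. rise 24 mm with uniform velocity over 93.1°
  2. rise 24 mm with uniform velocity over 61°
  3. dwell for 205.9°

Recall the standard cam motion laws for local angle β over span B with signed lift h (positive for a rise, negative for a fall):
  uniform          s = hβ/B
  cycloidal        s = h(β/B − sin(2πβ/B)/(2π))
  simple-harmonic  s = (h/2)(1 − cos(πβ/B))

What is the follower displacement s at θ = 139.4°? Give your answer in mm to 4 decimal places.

seg 1 [0°–93.1°] uniform, h=24: full span → s += 24 → s = 24.0000
seg 2 [93.1°–154.1°] uniform, h=24: θ=139.4° here. β=46.3, B=61. 24·46.3/61 = 18.2164 → s = 42.2164

42.2164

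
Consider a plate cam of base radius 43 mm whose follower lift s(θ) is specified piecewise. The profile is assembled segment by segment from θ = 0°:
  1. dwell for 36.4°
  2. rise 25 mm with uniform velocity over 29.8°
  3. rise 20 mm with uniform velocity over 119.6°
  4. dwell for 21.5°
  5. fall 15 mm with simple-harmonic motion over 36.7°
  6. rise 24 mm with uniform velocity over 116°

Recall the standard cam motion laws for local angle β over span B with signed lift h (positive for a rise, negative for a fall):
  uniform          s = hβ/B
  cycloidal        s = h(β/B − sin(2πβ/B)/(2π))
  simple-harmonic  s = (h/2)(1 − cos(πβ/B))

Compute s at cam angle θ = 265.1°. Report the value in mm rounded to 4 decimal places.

seg 1 [0°–36.4°] dwell: s stays 0.0000
seg 2 [36.4°–66.2°] uniform, h=25: full span → s += 25 → s = 25.0000
seg 3 [66.2°–185.8°] uniform, h=20: full span → s += 20 → s = 45.0000
seg 4 [185.8°–207.3°] dwell: s stays 45.0000
seg 5 [207.3°–244°] simple-harmonic, h=-15: full span → s += -15 → s = 30.0000
seg 6 [244°–360°] uniform, h=24: θ=265.1° here. β=21.1, B=116. 24·21.1/116 = 4.3655 → s = 34.3655

34.3655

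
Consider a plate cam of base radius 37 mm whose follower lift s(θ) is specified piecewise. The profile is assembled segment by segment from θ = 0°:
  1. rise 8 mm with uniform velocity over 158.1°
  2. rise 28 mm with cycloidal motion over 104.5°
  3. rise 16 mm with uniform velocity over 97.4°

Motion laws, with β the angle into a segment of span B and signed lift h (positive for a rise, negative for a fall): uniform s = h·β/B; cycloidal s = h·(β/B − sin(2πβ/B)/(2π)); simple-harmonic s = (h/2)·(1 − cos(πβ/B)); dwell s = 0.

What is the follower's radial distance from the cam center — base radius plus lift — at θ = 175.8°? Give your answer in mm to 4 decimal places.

seg 1 [0°–158.1°] uniform, h=8: full span → s += 8 → s = 8.0000
seg 2 [158.1°–262.6°] cycloidal, h=28: θ=175.8° here. β=17.7, B=104.5. 28·(0.1694 − sin(2π·0.1694)/(2π)) = 0.8459 → s = 8.8459
radial distance = base radius + s = 37 + 8.8459 = 45.8459

45.8459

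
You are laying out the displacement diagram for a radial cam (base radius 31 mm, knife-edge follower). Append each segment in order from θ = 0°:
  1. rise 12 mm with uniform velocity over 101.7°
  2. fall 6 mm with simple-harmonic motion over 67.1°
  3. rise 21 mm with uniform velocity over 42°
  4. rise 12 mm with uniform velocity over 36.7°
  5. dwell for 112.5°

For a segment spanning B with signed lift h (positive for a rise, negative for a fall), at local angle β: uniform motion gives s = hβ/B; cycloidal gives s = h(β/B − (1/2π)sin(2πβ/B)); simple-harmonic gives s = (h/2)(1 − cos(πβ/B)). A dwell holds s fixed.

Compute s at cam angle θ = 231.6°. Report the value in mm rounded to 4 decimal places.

seg 1 [0°–101.7°] uniform, h=12: full span → s += 12 → s = 12.0000
seg 2 [101.7°–168.8°] simple-harmonic, h=-6: full span → s += -6 → s = 6.0000
seg 3 [168.8°–210.8°] uniform, h=21: full span → s += 21 → s = 27.0000
seg 4 [210.8°–247.5°] uniform, h=12: θ=231.6° here. β=20.8, B=36.7. 12·20.8/36.7 = 6.8011 → s = 33.8011

33.8011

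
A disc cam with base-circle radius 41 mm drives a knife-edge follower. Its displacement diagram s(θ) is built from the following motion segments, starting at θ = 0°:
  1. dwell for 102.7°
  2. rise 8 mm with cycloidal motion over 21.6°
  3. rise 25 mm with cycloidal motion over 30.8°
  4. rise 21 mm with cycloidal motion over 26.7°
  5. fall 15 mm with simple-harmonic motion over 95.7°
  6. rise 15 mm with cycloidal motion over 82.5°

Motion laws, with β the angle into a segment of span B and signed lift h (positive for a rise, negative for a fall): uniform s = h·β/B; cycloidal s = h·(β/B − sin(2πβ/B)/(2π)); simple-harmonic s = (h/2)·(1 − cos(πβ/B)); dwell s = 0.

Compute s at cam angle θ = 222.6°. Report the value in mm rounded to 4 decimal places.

seg 1 [0°–102.7°] dwell: s stays 0.0000
seg 2 [102.7°–124.3°] cycloidal, h=8: full span → s += 8 → s = 8.0000
seg 3 [124.3°–155.1°] cycloidal, h=25: full span → s += 25 → s = 33.0000
seg 4 [155.1°–181.8°] cycloidal, h=21: full span → s += 21 → s = 54.0000
seg 5 [181.8°–277.5°] simple-harmonic, h=-15: θ=222.6° here. β=40.8, B=95.7. -15/2·(1 − cos(π·0.4263)) = -5.7797 → s = 48.2203

48.2203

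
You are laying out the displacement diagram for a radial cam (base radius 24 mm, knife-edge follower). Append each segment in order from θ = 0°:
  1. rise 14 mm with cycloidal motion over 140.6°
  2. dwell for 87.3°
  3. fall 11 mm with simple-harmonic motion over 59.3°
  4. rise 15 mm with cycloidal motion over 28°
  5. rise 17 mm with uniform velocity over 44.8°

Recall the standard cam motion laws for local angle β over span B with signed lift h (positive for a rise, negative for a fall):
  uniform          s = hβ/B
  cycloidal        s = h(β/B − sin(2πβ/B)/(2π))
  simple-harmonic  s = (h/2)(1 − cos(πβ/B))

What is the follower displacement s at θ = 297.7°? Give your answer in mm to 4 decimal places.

seg 1 [0°–140.6°] cycloidal, h=14: full span → s += 14 → s = 14.0000
seg 2 [140.6°–227.9°] dwell: s stays 14.0000
seg 3 [227.9°–287.2°] simple-harmonic, h=-11: full span → s += -11 → s = 3.0000
seg 4 [287.2°–315.2°] cycloidal, h=15: θ=297.7° here. β=10.5, B=28. 15·(0.3750 − sin(2π·0.3750)/(2π)) = 3.9369 → s = 6.9369

6.9369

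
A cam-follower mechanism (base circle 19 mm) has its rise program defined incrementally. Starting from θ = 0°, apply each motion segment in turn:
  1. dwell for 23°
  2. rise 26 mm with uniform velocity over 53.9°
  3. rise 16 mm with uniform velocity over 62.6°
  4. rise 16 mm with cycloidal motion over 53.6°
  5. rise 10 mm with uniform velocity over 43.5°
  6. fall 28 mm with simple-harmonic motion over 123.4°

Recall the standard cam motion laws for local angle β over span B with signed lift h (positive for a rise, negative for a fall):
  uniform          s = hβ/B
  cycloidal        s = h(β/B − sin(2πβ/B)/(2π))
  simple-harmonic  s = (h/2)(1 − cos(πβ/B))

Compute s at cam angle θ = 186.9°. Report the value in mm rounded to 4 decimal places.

seg 1 [0°–23°] dwell: s stays 0.0000
seg 2 [23°–76.9°] uniform, h=26: full span → s += 26 → s = 26.0000
seg 3 [76.9°–139.5°] uniform, h=16: full span → s += 16 → s = 42.0000
seg 4 [139.5°–193.1°] cycloidal, h=16: θ=186.9° here. β=47.4, B=53.6. 16·(0.8843 − sin(2π·0.8843)/(2π)) = 15.8413 → s = 57.8413

57.8413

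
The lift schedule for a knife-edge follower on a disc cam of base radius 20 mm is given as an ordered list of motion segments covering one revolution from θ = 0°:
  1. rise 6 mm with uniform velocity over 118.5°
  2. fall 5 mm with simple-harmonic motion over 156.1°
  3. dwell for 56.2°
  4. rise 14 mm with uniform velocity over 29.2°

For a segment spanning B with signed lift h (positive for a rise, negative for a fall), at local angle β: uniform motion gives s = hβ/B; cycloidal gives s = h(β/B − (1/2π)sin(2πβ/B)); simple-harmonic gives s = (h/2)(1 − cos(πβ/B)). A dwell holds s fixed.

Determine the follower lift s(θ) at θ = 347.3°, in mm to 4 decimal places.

seg 1 [0°–118.5°] uniform, h=6: full span → s += 6 → s = 6.0000
seg 2 [118.5°–274.6°] simple-harmonic, h=-5: full span → s += -5 → s = 1.0000
seg 3 [274.6°–330.8°] dwell: s stays 1.0000
seg 4 [330.8°–360°] uniform, h=14: θ=347.3° here. β=16.5, B=29.2. 14·16.5/29.2 = 7.9110 → s = 8.9110

8.9110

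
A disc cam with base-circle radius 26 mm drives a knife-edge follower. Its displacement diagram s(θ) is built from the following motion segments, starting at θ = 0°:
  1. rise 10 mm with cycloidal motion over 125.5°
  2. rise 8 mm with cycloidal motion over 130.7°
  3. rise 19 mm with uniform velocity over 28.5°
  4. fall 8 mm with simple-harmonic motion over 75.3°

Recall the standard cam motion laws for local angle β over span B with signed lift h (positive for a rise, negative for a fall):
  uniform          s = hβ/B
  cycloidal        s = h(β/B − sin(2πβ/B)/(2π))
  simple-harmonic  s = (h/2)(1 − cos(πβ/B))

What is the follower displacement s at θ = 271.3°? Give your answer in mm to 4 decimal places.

seg 1 [0°–125.5°] cycloidal, h=10: full span → s += 10 → s = 10.0000
seg 2 [125.5°–256.2°] cycloidal, h=8: full span → s += 8 → s = 18.0000
seg 3 [256.2°–284.7°] uniform, h=19: θ=271.3° here. β=15.1, B=28.5. 19·15.1/28.5 = 10.0667 → s = 28.0667

28.0667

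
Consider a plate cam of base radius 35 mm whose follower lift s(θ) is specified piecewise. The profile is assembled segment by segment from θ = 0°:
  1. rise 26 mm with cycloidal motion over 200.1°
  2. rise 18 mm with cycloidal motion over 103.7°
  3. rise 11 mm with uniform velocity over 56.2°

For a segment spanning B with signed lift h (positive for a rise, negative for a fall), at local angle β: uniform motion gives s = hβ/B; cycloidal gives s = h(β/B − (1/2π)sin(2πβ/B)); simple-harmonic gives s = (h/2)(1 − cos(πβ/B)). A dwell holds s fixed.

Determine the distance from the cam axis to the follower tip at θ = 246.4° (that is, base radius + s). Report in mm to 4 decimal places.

seg 1 [0°–200.1°] cycloidal, h=26: full span → s += 26 → s = 26.0000
seg 2 [200.1°–303.8°] cycloidal, h=18: θ=246.4° here. β=46.3, B=103.7. 18·(0.4465 − sin(2π·0.4465)/(2π)) = 7.0913 → s = 33.0913
radial distance = base radius + s = 35 + 33.0913 = 68.0913

68.0913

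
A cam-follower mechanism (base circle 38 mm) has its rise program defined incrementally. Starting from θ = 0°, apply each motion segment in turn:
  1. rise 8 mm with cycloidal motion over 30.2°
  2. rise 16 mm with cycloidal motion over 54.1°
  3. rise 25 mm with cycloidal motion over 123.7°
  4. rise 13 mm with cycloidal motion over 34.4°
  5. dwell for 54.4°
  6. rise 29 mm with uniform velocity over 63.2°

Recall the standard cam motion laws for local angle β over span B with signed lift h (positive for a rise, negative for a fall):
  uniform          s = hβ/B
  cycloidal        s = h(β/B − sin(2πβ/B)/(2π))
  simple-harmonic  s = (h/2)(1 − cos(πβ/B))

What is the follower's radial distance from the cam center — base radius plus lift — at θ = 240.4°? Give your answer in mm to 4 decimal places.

seg 1 [0°–30.2°] cycloidal, h=8: full span → s += 8 → s = 8.0000
seg 2 [30.2°–84.3°] cycloidal, h=16: full span → s += 16 → s = 24.0000
seg 3 [84.3°–208°] cycloidal, h=25: full span → s += 25 → s = 49.0000
seg 4 [208°–242.4°] cycloidal, h=13: θ=240.4° here. β=32.4, B=34.4. 13·(0.9419 − sin(2π·0.9419)/(2π)) = 12.9833 → s = 61.9833
radial distance = base radius + s = 38 + 61.9833 = 99.9833

99.9833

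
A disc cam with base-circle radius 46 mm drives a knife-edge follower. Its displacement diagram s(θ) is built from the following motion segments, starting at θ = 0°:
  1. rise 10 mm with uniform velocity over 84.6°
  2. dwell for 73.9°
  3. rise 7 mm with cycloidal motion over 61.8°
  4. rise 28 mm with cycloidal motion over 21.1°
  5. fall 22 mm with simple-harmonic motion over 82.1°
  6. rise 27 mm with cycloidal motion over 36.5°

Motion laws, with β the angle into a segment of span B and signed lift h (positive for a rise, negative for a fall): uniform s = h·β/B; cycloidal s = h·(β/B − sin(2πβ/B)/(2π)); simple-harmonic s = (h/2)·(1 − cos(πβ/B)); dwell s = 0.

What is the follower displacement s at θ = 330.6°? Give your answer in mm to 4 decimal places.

seg 1 [0°–84.6°] uniform, h=10: full span → s += 10 → s = 10.0000
seg 2 [84.6°–158.5°] dwell: s stays 10.0000
seg 3 [158.5°–220.3°] cycloidal, h=7: full span → s += 7 → s = 17.0000
seg 4 [220.3°–241.4°] cycloidal, h=28: full span → s += 28 → s = 45.0000
seg 5 [241.4°–323.5°] simple-harmonic, h=-22: full span → s += -22 → s = 23.0000
seg 6 [323.5°–360°] cycloidal, h=27: θ=330.6° here. β=7.1, B=36.5. 27·(0.1945 − sin(2π·0.1945)/(2π)) = 1.2133 → s = 24.2133

24.2133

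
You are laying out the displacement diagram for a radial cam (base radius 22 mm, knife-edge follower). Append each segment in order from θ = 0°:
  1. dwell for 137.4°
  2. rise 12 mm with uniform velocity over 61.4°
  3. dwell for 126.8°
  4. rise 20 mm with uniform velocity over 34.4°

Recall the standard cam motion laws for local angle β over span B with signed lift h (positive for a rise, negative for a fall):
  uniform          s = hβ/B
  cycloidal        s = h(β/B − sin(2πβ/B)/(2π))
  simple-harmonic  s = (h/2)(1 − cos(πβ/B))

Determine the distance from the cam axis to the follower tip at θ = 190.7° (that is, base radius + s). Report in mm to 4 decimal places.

seg 1 [0°–137.4°] dwell: s stays 0.0000
seg 2 [137.4°–198.8°] uniform, h=12: θ=190.7° here. β=53.3, B=61.4. 12·53.3/61.4 = 10.4169 → s = 10.4169
radial distance = base radius + s = 22 + 10.4169 = 32.4169

32.4169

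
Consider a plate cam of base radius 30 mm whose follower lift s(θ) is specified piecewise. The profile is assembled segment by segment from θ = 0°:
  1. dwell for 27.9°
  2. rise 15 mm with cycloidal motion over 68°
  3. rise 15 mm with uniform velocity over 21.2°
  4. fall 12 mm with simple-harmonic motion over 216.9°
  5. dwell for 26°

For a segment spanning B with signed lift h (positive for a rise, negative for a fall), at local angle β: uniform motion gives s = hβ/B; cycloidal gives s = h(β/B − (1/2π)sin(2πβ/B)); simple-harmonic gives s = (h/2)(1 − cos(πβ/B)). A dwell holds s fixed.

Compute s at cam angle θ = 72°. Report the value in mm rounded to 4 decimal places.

seg 1 [0°–27.9°] dwell: s stays 0.0000
seg 2 [27.9°–95.9°] cycloidal, h=15: θ=72° here. β=44.1, B=68. 15·(0.6485 − sin(2π·0.6485)/(2π)) = 11.6463 → s = 11.6463

11.6463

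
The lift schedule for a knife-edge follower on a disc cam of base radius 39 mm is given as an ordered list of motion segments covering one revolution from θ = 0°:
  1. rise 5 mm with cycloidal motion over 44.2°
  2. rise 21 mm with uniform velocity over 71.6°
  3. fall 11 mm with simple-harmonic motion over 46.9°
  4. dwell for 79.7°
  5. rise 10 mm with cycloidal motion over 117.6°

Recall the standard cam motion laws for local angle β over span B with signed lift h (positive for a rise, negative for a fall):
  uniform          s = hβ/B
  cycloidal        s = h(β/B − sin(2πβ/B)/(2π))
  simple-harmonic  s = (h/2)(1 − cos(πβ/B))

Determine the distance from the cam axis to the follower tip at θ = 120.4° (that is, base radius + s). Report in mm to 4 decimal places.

seg 1 [0°–44.2°] cycloidal, h=5: full span → s += 5 → s = 5.0000
seg 2 [44.2°–115.8°] uniform, h=21: full span → s += 21 → s = 26.0000
seg 3 [115.8°–162.7°] simple-harmonic, h=-11: θ=120.4° here. β=4.6, B=46.9. -11/2·(1 − cos(π·0.0981)) = -0.2590 → s = 25.7410
radial distance = base radius + s = 39 + 25.7410 = 64.7410

64.7410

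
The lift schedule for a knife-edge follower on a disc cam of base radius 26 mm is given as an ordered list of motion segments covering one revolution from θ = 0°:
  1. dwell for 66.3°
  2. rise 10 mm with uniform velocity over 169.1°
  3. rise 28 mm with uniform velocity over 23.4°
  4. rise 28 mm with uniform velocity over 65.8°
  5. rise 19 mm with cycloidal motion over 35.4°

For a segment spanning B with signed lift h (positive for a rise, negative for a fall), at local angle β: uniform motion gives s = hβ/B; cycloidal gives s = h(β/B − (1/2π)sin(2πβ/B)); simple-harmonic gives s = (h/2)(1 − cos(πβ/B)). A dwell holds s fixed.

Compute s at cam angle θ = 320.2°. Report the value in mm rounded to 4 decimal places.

seg 1 [0°–66.3°] dwell: s stays 0.0000
seg 2 [66.3°–235.4°] uniform, h=10: full span → s += 10 → s = 10.0000
seg 3 [235.4°–258.8°] uniform, h=28: full span → s += 28 → s = 38.0000
seg 4 [258.8°–324.6°] uniform, h=28: θ=320.2° here. β=61.4, B=65.8. 28·61.4/65.8 = 26.1277 → s = 64.1277

64.1277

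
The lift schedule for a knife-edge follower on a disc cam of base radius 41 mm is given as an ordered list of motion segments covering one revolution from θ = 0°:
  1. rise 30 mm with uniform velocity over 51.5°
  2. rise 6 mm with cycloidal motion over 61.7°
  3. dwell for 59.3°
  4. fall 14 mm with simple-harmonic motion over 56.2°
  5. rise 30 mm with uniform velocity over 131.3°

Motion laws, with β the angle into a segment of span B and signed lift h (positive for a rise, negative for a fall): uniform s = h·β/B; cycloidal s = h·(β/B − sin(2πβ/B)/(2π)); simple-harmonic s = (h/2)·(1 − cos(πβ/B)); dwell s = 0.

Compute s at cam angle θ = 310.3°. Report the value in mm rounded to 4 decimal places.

seg 1 [0°–51.5°] uniform, h=30: full span → s += 30 → s = 30.0000
seg 2 [51.5°–113.2°] cycloidal, h=6: full span → s += 6 → s = 36.0000
seg 3 [113.2°–172.5°] dwell: s stays 36.0000
seg 4 [172.5°–228.7°] simple-harmonic, h=-14: full span → s += -14 → s = 22.0000
seg 5 [228.7°–360°] uniform, h=30: θ=310.3° here. β=81.6, B=131.3. 30·81.6/131.3 = 18.6443 → s = 40.6443

40.6443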